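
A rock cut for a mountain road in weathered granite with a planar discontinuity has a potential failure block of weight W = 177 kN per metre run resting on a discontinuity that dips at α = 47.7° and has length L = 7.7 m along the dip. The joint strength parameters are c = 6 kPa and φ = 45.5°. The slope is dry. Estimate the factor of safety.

FS = 1.28

Resolving the block weight along and normal to the plane and applying the Mohr–Coulomb strength on the joint:
N' = W cosα = 177·cos47.7° = 119.1 kN/m
Driving force T = W sinα = 177·sin47.7° = 130.9 kN/m
Resisting force R = c·L + N'·tanφ = 6·7.7 + 119.1·tan45.5° = 46.2 + 121.2 = 167.4 kN/m
FS = R / T = 167.4 / 130.9 = 1.279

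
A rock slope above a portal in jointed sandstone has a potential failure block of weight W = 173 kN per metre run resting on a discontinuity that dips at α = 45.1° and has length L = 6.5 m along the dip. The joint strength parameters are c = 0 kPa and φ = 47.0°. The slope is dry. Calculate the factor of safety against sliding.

FS = 1.07

Resolving the block weight along and normal to the plane and applying the Mohr–Coulomb strength on the joint:
N' = W cosα = 173·cos45.1° = 122.1 kN/m
Driving force T = W sinα = 173·sin45.1° = 122.5 kN/m
Resisting force R = c·L + N'·tanφ = 0·6.5 + 122.1·tan47.0° = 0.0 + 131.0 = 131.0 kN/m
FS = R / T = 131.0 / 122.5 = 1.069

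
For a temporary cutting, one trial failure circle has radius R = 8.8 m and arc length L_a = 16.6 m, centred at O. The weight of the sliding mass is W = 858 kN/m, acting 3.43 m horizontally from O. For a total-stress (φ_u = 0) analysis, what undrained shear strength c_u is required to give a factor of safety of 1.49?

c_u = 30.0 kPa

FS = c_u·L_a·R / (W·d), so c_u = FS·W·d / (L_a·R).
c_u = 1.49·858·3.43 / (16.60·8.8) = 4385.0 / 146.08 = 30.02 kPa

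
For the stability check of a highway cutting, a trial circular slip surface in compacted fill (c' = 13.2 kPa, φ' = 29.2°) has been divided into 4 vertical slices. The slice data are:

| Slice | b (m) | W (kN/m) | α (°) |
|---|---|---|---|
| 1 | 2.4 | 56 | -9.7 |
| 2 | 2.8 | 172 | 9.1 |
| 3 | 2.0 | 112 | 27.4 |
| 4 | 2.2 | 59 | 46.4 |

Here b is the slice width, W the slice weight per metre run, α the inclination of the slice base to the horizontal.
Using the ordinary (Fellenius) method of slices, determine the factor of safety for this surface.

Ordinary method of slices: FS = Σ[c'·Δl_i + (W_i cosα_i)·tanφ'] / Σ W_i sinα_i, with Δl_i = b_i / cosα_i.
Slice 1: Δl = 2.4/cos(-9.7°) = 2.435 m; N'_1 = 56·cos(-9.7°) = 55.2; c'Δl = 32.14; W sinα = -9.4
Slice 2: Δl = 2.8/cos9.1° = 2.836 m; N'_2 = 172·cos9.1° = 169.8; c'Δl = 37.43; W sinα = 27.2
Slice 3: Δl = 2.0/cos27.4° = 2.253 m; N'_3 = 112·cos27.4° = 99.4; c'Δl = 29.74; W sinα = 51.5
Slice 4: Δl = 2.2/cos46.4° = 3.190 m; N'_4 = 59·cos46.4° = 40.7; c'Δl = 42.11; W sinα = 42.7
Σc'Δl = 141.4 kN/m; ΣN' = 365.2 kN/m; ΣW sinα = 112.0 kN/m
Resisting = 141.4 + 365.2·tan29.2° = 141.4 + 204.1 = 345.5 kN/m
FS = 345.5 / 112.0 = 3.084

FS = 3.08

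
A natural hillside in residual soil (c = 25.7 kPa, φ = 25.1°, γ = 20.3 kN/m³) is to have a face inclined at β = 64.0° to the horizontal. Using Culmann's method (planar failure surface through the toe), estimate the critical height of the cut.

H_c = 18.59 m

Culmann's analysis gives the critical failure plane at α_cr = (β + φ)/2 = (64.0 + 25.1)/2 = 44.5°, and the critical height
H_c = (4c/γ) · sinβ cosφ / [1 − cos(β − φ)]
    = (4·25.7/20.3) · sin64.0°·cos25.1° / [1 − cos(38.9°)]
    = 5.064 · 0.8988·0.9056 / [1 − 0.7782]
    = 5.064 · 0.8139 / 0.2218
    = 18.59 m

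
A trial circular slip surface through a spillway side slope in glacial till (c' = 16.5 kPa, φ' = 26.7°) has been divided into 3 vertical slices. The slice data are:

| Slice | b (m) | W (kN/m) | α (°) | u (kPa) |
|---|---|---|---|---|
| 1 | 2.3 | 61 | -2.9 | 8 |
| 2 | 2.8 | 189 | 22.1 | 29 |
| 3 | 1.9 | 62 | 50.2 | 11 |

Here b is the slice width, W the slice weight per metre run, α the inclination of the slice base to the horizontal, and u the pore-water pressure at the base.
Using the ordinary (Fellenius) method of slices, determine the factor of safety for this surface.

Ordinary method of slices: FS = Σ[c'·Δl_i + (W_i cosα_i − u_i·Δl_i)·tanφ'] / Σ W_i sinα_i, with Δl_i = b_i / cosα_i.
Slice 1: Δl = 2.3/cos(-2.9°) = 2.303 m; N'_1 = 61·cos(-2.9°) − 8·2.303 = 42.5; c'Δl = 38.00; W sinα = -3.1
Slice 2: Δl = 2.8/cos22.1° = 3.022 m; N'_2 = 189·cos22.1° − 29·3.022 = 87.5; c'Δl = 49.86; W sinα = 71.1
Slice 3: Δl = 1.9/cos50.2° = 2.968 m; N'_3 = 62·cos50.2° − 11·2.968 = 7.0; c'Δl = 48.98; W sinα = 47.6
Σc'Δl = 136.8 kN/m; ΣN' = 137.0 kN/m; ΣW sinα = 115.7 kN/m
Resisting = 136.8 + 137.0·tan26.7° = 136.8 + 68.9 = 205.7 kN/m
FS = 205.7 / 115.7 = 1.779

FS = 1.78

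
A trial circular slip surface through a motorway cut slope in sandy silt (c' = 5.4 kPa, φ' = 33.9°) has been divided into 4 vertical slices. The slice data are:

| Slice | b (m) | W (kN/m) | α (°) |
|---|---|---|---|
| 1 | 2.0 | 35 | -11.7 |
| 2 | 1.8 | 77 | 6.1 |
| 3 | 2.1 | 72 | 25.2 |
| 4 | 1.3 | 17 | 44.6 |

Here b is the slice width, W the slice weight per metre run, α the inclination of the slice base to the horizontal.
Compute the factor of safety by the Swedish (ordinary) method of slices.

FS = 3.88

Ordinary method of slices: FS = Σ[c'·Δl_i + (W_i cosα_i)·tanφ'] / Σ W_i sinα_i, with Δl_i = b_i / cosα_i.
Slice 1: Δl = 2.0/cos(-11.7°) = 2.042 m; N'_1 = 35·cos(-11.7°) = 34.3; c'Δl = 11.03; W sinα = -7.1
Slice 2: Δl = 1.8/cos6.1° = 1.810 m; N'_2 = 77·cos6.1° = 76.6; c'Δl = 9.78; W sinα = 8.2
Slice 3: Δl = 2.1/cos25.2° = 2.321 m; N'_3 = 72·cos25.2° = 65.1; c'Δl = 12.53; W sinα = 30.7
Slice 4: Δl = 1.3/cos44.6° = 1.826 m; N'_4 = 17·cos44.6° = 12.1; c'Δl = 9.86; W sinα = 11.9
Σc'Δl = 43.2 kN/m; ΣN' = 188.1 kN/m; ΣW sinα = 43.7 kN/m
Resisting = 43.2 + 188.1·tan33.9° = 43.2 + 126.4 = 169.6 kN/m
FS = 169.6 / 43.7 = 3.883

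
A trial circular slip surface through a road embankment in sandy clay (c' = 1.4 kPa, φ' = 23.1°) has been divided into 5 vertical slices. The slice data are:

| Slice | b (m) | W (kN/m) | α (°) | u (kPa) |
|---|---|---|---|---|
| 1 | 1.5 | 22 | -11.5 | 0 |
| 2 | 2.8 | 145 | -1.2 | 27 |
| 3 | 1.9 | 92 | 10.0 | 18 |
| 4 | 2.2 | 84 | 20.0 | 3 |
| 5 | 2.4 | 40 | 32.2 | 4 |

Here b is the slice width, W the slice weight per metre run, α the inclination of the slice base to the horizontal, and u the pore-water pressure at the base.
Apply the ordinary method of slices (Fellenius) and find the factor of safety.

Ordinary method of slices: FS = Σ[c'·Δl_i + (W_i cosα_i − u_i·Δl_i)·tanφ'] / Σ W_i sinα_i, with Δl_i = b_i / cosα_i.
Slice 1: Δl = 1.5/cos(-11.5°) = 1.531 m; N'_1 = 22·cos(-11.5°) − 0·1.531 = 21.6; c'Δl = 2.14; W sinα = -4.4
Slice 2: Δl = 2.8/cos(-1.2°) = 2.801 m; N'_2 = 145·cos(-1.2°) − 27·2.801 = 69.4; c'Δl = 3.92; W sinα = -3.0
Slice 3: Δl = 1.9/cos10.0° = 1.929 m; N'_3 = 92·cos10.0° − 18·1.929 = 55.9; c'Δl = 2.70; W sinα = 16.0
Slice 4: Δl = 2.2/cos20.0° = 2.341 m; N'_4 = 84·cos20.0° − 3·2.341 = 71.9; c'Δl = 3.28; W sinα = 28.7
Slice 5: Δl = 2.4/cos32.2° = 2.836 m; N'_5 = 40·cos32.2° − 4·2.836 = 22.5; c'Δl = 3.97; W sinα = 21.3
Σc'Δl = 16.0 kN/m; ΣN' = 241.2 kN/m; ΣW sinα = 58.6 kN/m
Resisting = 16.0 + 241.2·tan23.1° = 16.0 + 102.9 = 118.9 kN/m
FS = 118.9 / 58.6 = 2.029

FS = 2.03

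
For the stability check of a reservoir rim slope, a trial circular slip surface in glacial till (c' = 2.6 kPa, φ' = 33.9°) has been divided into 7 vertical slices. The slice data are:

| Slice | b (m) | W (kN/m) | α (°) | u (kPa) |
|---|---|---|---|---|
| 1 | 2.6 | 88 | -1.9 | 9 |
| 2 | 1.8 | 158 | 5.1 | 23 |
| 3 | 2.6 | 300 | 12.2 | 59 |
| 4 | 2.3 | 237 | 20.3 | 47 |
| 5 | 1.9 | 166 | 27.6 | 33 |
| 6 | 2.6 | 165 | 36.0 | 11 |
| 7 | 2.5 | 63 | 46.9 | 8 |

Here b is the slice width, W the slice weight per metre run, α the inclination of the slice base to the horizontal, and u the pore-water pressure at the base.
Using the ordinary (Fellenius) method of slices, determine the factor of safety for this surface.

Ordinary method of slices: FS = Σ[c'·Δl_i + (W_i cosα_i − u_i·Δl_i)·tanφ'] / Σ W_i sinα_i, with Δl_i = b_i / cosα_i.
Slice 1: Δl = 2.6/cos(-1.9°) = 2.601 m; N'_1 = 88·cos(-1.9°) − 9·2.601 = 64.5; c'Δl = 6.76; W sinα = -2.9
Slice 2: Δl = 1.8/cos5.1° = 1.807 m; N'_2 = 158·cos5.1° − 23·1.807 = 115.8; c'Δl = 4.70; W sinα = 14.0
Slice 3: Δl = 2.6/cos12.2° = 2.660 m; N'_3 = 300·cos12.2° − 59·2.660 = 136.3; c'Δl = 6.92; W sinα = 63.4
Slice 4: Δl = 2.3/cos20.3° = 2.452 m; N'_4 = 237·cos20.3° − 47·2.452 = 107.0; c'Δl = 6.38; W sinα = 82.2
Slice 5: Δl = 1.9/cos27.6° = 2.144 m; N'_5 = 166·cos27.6° − 33·2.144 = 76.4; c'Δl = 5.57; W sinα = 76.9
Slice 6: Δl = 2.6/cos36.0° = 3.214 m; N'_6 = 165·cos36.0° − 11·3.214 = 98.1; c'Δl = 8.36; W sinα = 97.0
Slice 7: Δl = 2.5/cos46.9° = 3.659 m; N'_7 = 63·cos46.9° − 8·3.659 = 13.8; c'Δl = 9.51; W sinα = 46.0
Σc'Δl = 48.2 kN/m; ΣN' = 611.9 kN/m; ΣW sinα = 376.6 kN/m
Resisting = 48.2 + 611.9·tan33.9° = 48.2 + 411.2 = 459.4 kN/m
FS = 459.4 / 376.6 = 1.220

FS = 1.22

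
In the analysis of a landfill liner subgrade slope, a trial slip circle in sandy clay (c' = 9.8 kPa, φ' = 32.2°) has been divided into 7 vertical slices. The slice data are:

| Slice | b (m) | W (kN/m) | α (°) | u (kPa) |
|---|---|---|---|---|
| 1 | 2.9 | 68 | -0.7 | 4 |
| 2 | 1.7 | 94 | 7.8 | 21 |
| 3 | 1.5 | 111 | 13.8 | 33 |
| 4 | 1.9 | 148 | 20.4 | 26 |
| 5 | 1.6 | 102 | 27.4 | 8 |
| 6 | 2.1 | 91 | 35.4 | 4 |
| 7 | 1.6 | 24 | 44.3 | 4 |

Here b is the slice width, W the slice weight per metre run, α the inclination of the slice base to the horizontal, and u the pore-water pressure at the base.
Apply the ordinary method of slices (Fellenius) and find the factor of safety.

FS = 1.94

Ordinary method of slices: FS = Σ[c'·Δl_i + (W_i cosα_i − u_i·Δl_i)·tanφ'] / Σ W_i sinα_i, with Δl_i = b_i / cosα_i.
Slice 1: Δl = 2.9/cos(-0.7°) = 2.900 m; N'_1 = 68·cos(-0.7°) − 4·2.900 = 56.4; c'Δl = 28.42; W sinα = -0.8
Slice 2: Δl = 1.7/cos7.8° = 1.716 m; N'_2 = 94·cos7.8° − 21·1.716 = 57.1; c'Δl = 16.82; W sinα = 12.8
Slice 3: Δl = 1.5/cos13.8° = 1.545 m; N'_3 = 111·cos13.8° − 33·1.545 = 56.8; c'Δl = 15.14; W sinα = 26.5
Slice 4: Δl = 1.9/cos20.4° = 2.027 m; N'_4 = 148·cos20.4° − 26·2.027 = 86.0; c'Δl = 19.87; W sinα = 51.6
Slice 5: Δl = 1.6/cos27.4° = 1.802 m; N'_5 = 102·cos27.4° − 8·1.802 = 76.1; c'Δl = 17.66; W sinα = 46.9
Slice 6: Δl = 2.1/cos35.4° = 2.576 m; N'_6 = 91·cos35.4° − 4·2.576 = 63.9; c'Δl = 25.25; W sinα = 52.7
Slice 7: Δl = 1.6/cos44.3° = 2.236 m; N'_7 = 24·cos44.3° − 4·2.236 = 8.2; c'Δl = 21.91; W sinα = 16.8
Σc'Δl = 145.1 kN/m; ΣN' = 404.6 kN/m; ΣW sinα = 206.4 kN/m
Resisting = 145.1 + 404.6·tan32.2° = 145.1 + 254.8 = 399.8 kN/m
FS = 399.8 / 206.4 = 1.937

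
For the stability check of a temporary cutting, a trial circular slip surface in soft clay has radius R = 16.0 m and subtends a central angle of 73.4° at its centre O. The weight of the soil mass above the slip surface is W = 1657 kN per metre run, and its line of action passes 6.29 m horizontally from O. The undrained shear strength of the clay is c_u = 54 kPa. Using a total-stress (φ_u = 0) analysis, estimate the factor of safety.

Taking moments about the centre O, the resisting moment is provided by the undrained shear strength acting along the arc:
Arc length L_a = R·θ = 16.0·(73.4°·π/180) = 16.0·1.2811 = 20.50 m
M_R = c_u·L_a·R = 54·20.50·16.0 = 17709.5 kN·m/m
M_D = W·d = 1657·6.29 = 10422.5 kN·m/m
FS = M_R / M_D = 17709.5 / 10422.5 = 1.699

FS = 1.70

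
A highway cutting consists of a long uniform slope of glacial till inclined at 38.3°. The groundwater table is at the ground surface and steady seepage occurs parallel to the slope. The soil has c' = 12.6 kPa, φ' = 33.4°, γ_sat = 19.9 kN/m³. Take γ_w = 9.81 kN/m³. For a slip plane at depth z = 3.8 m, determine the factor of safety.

With seepage parallel to the slope and the water table at the surface, the effective normal stress on the slip plane uses the buoyant unit weight γ' = γ_sat − γ_w while the driving shear stress uses γ_sat:
FS = [c' + γ' z cos²β tanφ'] / [γ_sat z sinβ cosβ]
γ' = 19.9 − 9.81 = 10.09 kN/m³
Numerator = 12.6 + 10.09·3.8·cos²38.3°·tan33.4° = 12.6 + 10.09·3.8·0.6159·0.6594 = 28.170 kPa
Denominator = 19.9·3.8·sin38.3°·cos38.3° = 19.9·3.8·0.6198·0.7848 = 36.781 kPa
FS = 28.170 / 36.781 = 0.766

FS = 0.77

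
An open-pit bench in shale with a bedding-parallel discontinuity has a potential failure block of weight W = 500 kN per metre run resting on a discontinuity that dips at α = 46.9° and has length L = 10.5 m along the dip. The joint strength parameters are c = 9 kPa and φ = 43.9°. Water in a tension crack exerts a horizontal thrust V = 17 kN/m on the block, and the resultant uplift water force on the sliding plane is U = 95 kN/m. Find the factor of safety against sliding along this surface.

Resolving the block weight along and normal to the plane and applying the Mohr–Coulomb strength on the joint:
N' = W cosα − U − V sinα = 500·cos46.9° − 95 − 17·sin46.9° = 234.2 kN/m
Driving force T = W sinα + V cosα = 500·sin46.9° + 17·cos46.9° = 376.7 kN/m
Resisting force R = c·L + N'·tanφ = 9·10.5 + 234.2·tan43.9° = 94.5 + 225.4 = 319.9 kN/m
FS = R / T = 319.9 / 376.7 = 0.849

FS = 0.85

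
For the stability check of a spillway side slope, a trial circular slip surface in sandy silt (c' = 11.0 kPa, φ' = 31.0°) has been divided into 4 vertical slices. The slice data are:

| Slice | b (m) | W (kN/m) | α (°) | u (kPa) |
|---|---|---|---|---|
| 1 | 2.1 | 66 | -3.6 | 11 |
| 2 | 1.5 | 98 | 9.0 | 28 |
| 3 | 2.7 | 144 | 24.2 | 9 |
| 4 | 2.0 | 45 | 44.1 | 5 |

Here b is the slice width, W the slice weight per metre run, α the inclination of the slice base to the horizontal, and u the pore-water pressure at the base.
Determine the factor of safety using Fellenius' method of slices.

Ordinary method of slices: FS = Σ[c'·Δl_i + (W_i cosα_i − u_i·Δl_i)·tanφ'] / Σ W_i sinα_i, with Δl_i = b_i / cosα_i.
Slice 1: Δl = 2.1/cos(-3.6°) = 2.104 m; N'_1 = 66·cos(-3.6°) − 11·2.104 = 42.7; c'Δl = 23.15; W sinα = -4.1
Slice 2: Δl = 1.5/cos9.0° = 1.519 m; N'_2 = 98·cos9.0° − 28·1.519 = 54.3; c'Δl = 16.71; W sinα = 15.3
Slice 3: Δl = 2.7/cos24.2° = 2.960 m; N'_3 = 144·cos24.2° − 9·2.960 = 104.7; c'Δl = 32.56; W sinα = 59.0
Slice 4: Δl = 2.0/cos44.1° = 2.785 m; N'_4 = 45·cos44.1° − 5·2.785 = 18.4; c'Δl = 30.64; W sinα = 31.3
Σc'Δl = 103.0 kN/m; ΣN' = 220.1 kN/m; ΣW sinα = 101.5 kN/m
Resisting = 103.0 + 220.1·tan31.0° = 103.0 + 132.2 = 235.3 kN/m
FS = 235.3 / 101.5 = 2.317

FS = 2.32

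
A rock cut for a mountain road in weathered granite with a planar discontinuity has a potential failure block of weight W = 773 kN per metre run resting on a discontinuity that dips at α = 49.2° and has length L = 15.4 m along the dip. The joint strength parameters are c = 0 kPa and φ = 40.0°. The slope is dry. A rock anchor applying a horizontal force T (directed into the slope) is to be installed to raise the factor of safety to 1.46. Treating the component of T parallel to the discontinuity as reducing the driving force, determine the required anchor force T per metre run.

T = 271 kN/m

Resolving forces along and normal to the sliding plane, with the horizontal anchor force T adding T·sinα to the effective normal force and T·cosα acting up the plane against the driving force:
FS = [cL + (W cosα + T sinα) tanφ] / [W sinα − T cosα]
Without the anchor: N' = 505.1 kN/m, driving T_d = 585.2 kN/m, resisting R = 0·15.4 + 505.1·tan40.0° = 423.8 kN/m, FS = 0.72.
Setting FS = 1.46 and solving for T:
1.46·(585.2 − T cos49.2°) = 423.8 + T sin49.2°·tan40.0°
T·(sin49.2°·tan40.0° + 1.46·cos49.2°) = 1.46·585.2 − 423.8
T·(0.7570·0.8391 + 1.46·0.6534) = 854.3 − 423.8 = 430.5
T·1.5892 = 430.5
T = 270.9 kN/m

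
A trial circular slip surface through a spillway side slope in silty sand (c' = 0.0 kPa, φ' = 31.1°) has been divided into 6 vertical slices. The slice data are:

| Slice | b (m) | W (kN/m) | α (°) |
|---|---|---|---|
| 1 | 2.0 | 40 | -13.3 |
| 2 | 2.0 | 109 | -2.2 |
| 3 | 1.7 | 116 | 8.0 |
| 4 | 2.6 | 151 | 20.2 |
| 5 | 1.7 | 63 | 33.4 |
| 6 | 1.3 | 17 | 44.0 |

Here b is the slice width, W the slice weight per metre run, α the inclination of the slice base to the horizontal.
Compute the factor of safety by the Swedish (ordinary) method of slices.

FS = 2.79

Ordinary method of slices: FS = Σ[c'·Δl_i + (W_i cosα_i)·tanφ'] / Σ W_i sinα_i, with Δl_i = b_i / cosα_i.
Slice 1: Δl = 2.0/cos(-13.3°) = 2.055 m; N'_1 = 40·cos(-13.3°) = 38.9; c'Δl = 0.00; W sinα = -9.2
Slice 2: Δl = 2.0/cos(-2.2°) = 2.001 m; N'_2 = 109·cos(-2.2°) = 108.9; c'Δl = 0.00; W sinα = -4.2
Slice 3: Δl = 1.7/cos8.0° = 1.717 m; N'_3 = 116·cos8.0° = 114.9; c'Δl = 0.00; W sinα = 16.1
Slice 4: Δl = 2.6/cos20.2° = 2.770 m; N'_4 = 151·cos20.2° = 141.7; c'Δl = 0.00; W sinα = 52.1
Slice 5: Δl = 1.7/cos33.4° = 2.036 m; N'_5 = 63·cos33.4° = 52.6; c'Δl = 0.00; W sinα = 34.7
Slice 6: Δl = 1.3/cos44.0° = 1.807 m; N'_6 = 17·cos44.0° = 12.2; c'Δl = 0.00; W sinα = 11.8
Σc'Δl = 0.0 kN/m; ΣN' = 469.3 kN/m; ΣW sinα = 101.4 kN/m
Resisting = 0.0 + 469.3·tan31.1° = 0.0 + 283.1 = 283.1 kN/m
FS = 283.1 / 101.4 = 2.792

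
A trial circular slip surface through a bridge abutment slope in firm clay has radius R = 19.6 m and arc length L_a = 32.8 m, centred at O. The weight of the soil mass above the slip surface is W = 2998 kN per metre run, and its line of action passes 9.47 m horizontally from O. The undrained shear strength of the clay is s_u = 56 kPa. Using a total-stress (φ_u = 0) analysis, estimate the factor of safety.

Taking moments about the centre O, the resisting moment is provided by the undrained shear strength acting along the arc:
M_R = s_u·L_a·R = 56·32.80·19.6 = 36001.3 kN·m/m
M_D = W·d = 2998·9.47 = 28391.1 kN·m/m
FS = M_R / M_D = 36001.3 / 28391.1 = 1.268

FS = 1.27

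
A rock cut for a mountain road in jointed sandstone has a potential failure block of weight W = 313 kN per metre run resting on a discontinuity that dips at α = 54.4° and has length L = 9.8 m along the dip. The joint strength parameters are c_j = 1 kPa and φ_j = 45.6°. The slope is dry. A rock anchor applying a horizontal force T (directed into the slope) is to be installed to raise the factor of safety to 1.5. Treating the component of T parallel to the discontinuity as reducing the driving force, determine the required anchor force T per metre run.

Resolving forces along and normal to the sliding plane, with the horizontal anchor force T adding T·sinα to the effective normal force and T·cosα acting up the plane against the driving force:
FS = [c_jL + (W cosα + T sinα) tanφ_j] / [W sinα − T cosα]
Without the anchor: N' = 182.2 kN/m, driving T_d = 254.5 kN/m, resisting R = 1·9.8 + 182.2·tan45.6° = 195.9 kN/m, FS = 0.77.
Setting FS = 1.5 and solving for T:
1.5·(254.5 − T cos54.4°) = 195.9 + T sin54.4°·tan45.6°
T·(sin54.4°·tan45.6° + 1.5·cos54.4°) = 1.5·254.5 − 195.9
T·(0.8131·1.0212 + 1.5·0.5821) = 381.8 − 195.9 = 185.9
T·1.7035 = 185.9
T = 109.1 kN/m

T = 109 kN/m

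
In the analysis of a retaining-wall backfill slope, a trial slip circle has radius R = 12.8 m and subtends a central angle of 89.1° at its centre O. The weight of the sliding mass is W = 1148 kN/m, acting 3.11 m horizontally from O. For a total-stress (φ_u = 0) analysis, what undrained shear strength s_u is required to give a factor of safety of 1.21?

s_u = 17.0 kPa

FS = s_u·L_a·R / (W·d), so s_u = FS·W·d / (L_a·R).
Arc length L_a = R·θ = 12.8·(89.1°·π/180) = 12.8·1.5551 = 19.91 m
s_u = 1.21·1148·3.11 / (19.91·12.8) = 4320.0 / 254.79 = 16.96 kPa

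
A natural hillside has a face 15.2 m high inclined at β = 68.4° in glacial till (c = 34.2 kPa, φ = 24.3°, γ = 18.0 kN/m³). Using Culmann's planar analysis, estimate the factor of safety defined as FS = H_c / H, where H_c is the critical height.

FS = 1.50

H_c = (4c/γ) · sinβ cosφ / [1 − cos(β − φ)]
    = (4·34.2/18.0) · sin68.4°·cos24.3° / [1 − cos44.1°]
    = 7.600 · 0.8474 / 0.2819 = 22.85 m
FS = H_c / H = 22.85 / 15.2 = 1.503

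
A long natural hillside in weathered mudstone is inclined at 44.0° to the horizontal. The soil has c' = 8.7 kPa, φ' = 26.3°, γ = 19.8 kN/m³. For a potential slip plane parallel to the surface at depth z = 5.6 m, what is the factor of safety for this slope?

For an infinite slope with a slip plane parallel to the surface (no pore pressure): FS = [c' + γz cos²β tanφ'] / [γz sinβ cosβ].
γz = 19.8·5.6 = 110.88 kN/m²
Numerator = 8.7 + 110.88·cos²44.0°·tan26.3° = 8.7 + 110.88·0.5174·0.4942 = 37.056 kPa
Denominator = 110.88·sin44.0°·cos44.0° = 110.88·0.6947·0.7193 = 55.406 kPa
FS = 37.056 / 55.406 = 0.669

FS = 0.67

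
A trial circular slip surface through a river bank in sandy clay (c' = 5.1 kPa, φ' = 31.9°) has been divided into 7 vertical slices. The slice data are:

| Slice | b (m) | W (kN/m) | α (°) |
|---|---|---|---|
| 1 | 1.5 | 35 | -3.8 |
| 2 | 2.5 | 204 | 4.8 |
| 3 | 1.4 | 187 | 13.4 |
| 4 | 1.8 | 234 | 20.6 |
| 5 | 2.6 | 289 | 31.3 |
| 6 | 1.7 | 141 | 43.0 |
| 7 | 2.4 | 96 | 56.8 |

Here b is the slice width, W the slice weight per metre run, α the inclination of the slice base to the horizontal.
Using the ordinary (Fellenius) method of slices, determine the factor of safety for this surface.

FS = 1.58

Ordinary method of slices: FS = Σ[c'·Δl_i + (W_i cosα_i)·tanφ'] / Σ W_i sinα_i, with Δl_i = b_i / cosα_i.
Slice 1: Δl = 1.5/cos(-3.8°) = 1.503 m; N'_1 = 35·cos(-3.8°) = 34.9; c'Δl = 7.67; W sinα = -2.3
Slice 2: Δl = 2.5/cos4.8° = 2.509 m; N'_2 = 204·cos4.8° = 203.3; c'Δl = 12.79; W sinα = 17.1
Slice 3: Δl = 1.4/cos13.4° = 1.439 m; N'_3 = 187·cos13.4° = 181.9; c'Δl = 7.34; W sinα = 43.3
Slice 4: Δl = 1.8/cos20.6° = 1.923 m; N'_4 = 234·cos20.6° = 219.0; c'Δl = 9.81; W sinα = 82.3
Slice 5: Δl = 2.6/cos31.3° = 3.043 m; N'_5 = 289·cos31.3° = 246.9; c'Δl = 15.52; W sinα = 150.1
Slice 6: Δl = 1.7/cos43.0° = 2.324 m; N'_6 = 141·cos43.0° = 103.1; c'Δl = 11.85; W sinα = 96.2
Slice 7: Δl = 2.4/cos56.8° = 4.383 m; N'_7 = 96·cos56.8° = 52.6; c'Δl = 22.35; W sinα = 80.3
Σc'Δl = 87.3 kN/m; ΣN' = 1041.8 kN/m; ΣW sinα = 467.1 kN/m
Resisting = 87.3 + 1041.8·tan31.9° = 87.3 + 648.5 = 735.8 kN/m
FS = 735.8 / 467.1 = 1.575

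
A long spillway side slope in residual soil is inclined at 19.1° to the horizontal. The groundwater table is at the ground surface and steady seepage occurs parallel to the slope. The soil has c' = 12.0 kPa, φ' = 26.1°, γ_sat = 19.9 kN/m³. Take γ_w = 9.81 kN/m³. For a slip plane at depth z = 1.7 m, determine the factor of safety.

FS = 1.86

With seepage parallel to the slope and the water table at the surface, the effective normal stress on the slip plane uses the buoyant unit weight γ' = γ_sat − γ_w while the driving shear stress uses γ_sat:
FS = [c' + γ' z cos²β tanφ'] / [γ_sat z sinβ cosβ]
γ' = 19.9 − 9.81 = 10.09 kN/m³
Numerator = 12.0 + 10.09·1.7·cos²19.1°·tan26.1° = 12.0 + 10.09·1.7·0.8929·0.4899 = 19.503 kPa
Denominator = 19.9·1.7·sin19.1°·cos19.1° = 19.9·1.7·0.3272·0.9449 = 10.460 kPa
FS = 19.503 / 10.460 = 1.865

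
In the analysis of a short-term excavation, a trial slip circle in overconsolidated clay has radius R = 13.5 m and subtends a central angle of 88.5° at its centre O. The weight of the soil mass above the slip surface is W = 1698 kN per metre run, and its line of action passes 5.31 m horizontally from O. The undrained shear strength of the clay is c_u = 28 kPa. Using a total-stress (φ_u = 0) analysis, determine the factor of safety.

Taking moments about the centre O, the resisting moment is provided by the undrained shear strength acting along the arc:
Arc length L_a = R·θ = 13.5·(88.5°·π/180) = 13.5·1.5446 = 20.85 m
M_R = c_u·L_a·R = 28·20.85·13.5 = 7882.2 kN·m/m
M_D = W·d = 1698·5.31 = 9016.4 kN·m/m
FS = M_R / M_D = 7882.2 / 9016.4 = 0.874

FS = 0.87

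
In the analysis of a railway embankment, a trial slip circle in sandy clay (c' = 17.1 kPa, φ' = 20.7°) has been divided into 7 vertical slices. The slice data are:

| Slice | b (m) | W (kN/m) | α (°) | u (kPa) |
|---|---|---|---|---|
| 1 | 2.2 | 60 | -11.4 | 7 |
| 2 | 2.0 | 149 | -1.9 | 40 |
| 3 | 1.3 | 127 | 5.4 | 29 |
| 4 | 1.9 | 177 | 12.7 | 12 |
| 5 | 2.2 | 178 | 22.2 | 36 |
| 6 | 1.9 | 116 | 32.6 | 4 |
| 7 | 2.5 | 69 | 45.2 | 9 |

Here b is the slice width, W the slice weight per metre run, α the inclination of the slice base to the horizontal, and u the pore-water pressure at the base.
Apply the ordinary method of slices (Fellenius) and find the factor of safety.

FS = 2.21

Ordinary method of slices: FS = Σ[c'·Δl_i + (W_i cosα_i − u_i·Δl_i)·tanφ'] / Σ W_i sinα_i, with Δl_i = b_i / cosα_i.
Slice 1: Δl = 2.2/cos(-11.4°) = 2.244 m; N'_1 = 60·cos(-11.4°) − 7·2.244 = 43.1; c'Δl = 38.38; W sinα = -11.9
Slice 2: Δl = 2.0/cos(-1.9°) = 2.001 m; N'_2 = 149·cos(-1.9°) − 40·2.001 = 68.9; c'Δl = 34.22; W sinα = -4.9
Slice 3: Δl = 1.3/cos5.4° = 1.306 m; N'_3 = 127·cos5.4° − 29·1.306 = 88.6; c'Δl = 22.33; W sinα = 12.0
Slice 4: Δl = 1.9/cos12.7° = 1.948 m; N'_4 = 177·cos12.7° − 12·1.948 = 149.3; c'Δl = 33.30; W sinα = 38.9
Slice 5: Δl = 2.2/cos22.2° = 2.376 m; N'_5 = 178·cos22.2° − 36·2.376 = 79.3; c'Δl = 40.63; W sinα = 67.3
Slice 6: Δl = 1.9/cos32.6° = 2.255 m; N'_6 = 116·cos32.6° − 4·2.255 = 88.7; c'Δl = 38.57; W sinα = 62.5
Slice 7: Δl = 2.5/cos45.2° = 3.548 m; N'_7 = 69·cos45.2° − 9·3.548 = 16.7; c'Δl = 60.67; W sinα = 49.0
Σc'Δl = 268.1 kN/m; ΣN' = 534.5 kN/m; ΣW sinα = 212.8 kN/m
Resisting = 268.1 + 534.5·tan20.7° = 268.1 + 202.0 = 470.1 kN/m
FS = 470.1 / 212.8 = 2.209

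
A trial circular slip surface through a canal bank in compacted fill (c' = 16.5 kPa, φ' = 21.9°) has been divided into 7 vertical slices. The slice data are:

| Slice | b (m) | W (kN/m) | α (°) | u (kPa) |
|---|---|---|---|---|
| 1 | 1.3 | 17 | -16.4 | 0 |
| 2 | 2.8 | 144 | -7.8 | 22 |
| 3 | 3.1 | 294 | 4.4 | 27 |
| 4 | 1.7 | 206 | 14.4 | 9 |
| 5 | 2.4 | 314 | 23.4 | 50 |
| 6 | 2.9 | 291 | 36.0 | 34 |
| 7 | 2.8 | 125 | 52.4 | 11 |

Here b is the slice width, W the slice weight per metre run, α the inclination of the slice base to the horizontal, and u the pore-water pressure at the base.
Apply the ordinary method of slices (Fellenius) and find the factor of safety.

Ordinary method of slices: FS = Σ[c'·Δl_i + (W_i cosα_i − u_i·Δl_i)·tanφ'] / Σ W_i sinα_i, with Δl_i = b_i / cosα_i.
Slice 1: Δl = 1.3/cos(-16.4°) = 1.355 m; N'_1 = 17·cos(-16.4°) − 0·1.355 = 16.3; c'Δl = 22.36; W sinα = -4.8
Slice 2: Δl = 2.8/cos(-7.8°) = 2.826 m; N'_2 = 144·cos(-7.8°) − 22·2.826 = 80.5; c'Δl = 46.63; W sinα = -19.5
Slice 3: Δl = 3.1/cos4.4° = 3.109 m; N'_3 = 294·cos4.4° − 27·3.109 = 209.2; c'Δl = 51.30; W sinα = 22.6
Slice 4: Δl = 1.7/cos14.4° = 1.755 m; N'_4 = 206·cos14.4° − 9·1.755 = 183.7; c'Δl = 28.96; W sinα = 51.2
Slice 5: Δl = 2.4/cos23.4° = 2.615 m; N'_5 = 314·cos23.4° − 50·2.615 = 157.4; c'Δl = 43.15; W sinα = 124.7
Slice 6: Δl = 2.9/cos36.0° = 3.585 m; N'_6 = 291·cos36.0° − 34·3.585 = 113.5; c'Δl = 59.15; W sinα = 171.0
Slice 7: Δl = 2.8/cos52.4° = 4.589 m; N'_7 = 125·cos52.4° − 11·4.589 = 25.8; c'Δl = 75.72; W sinα = 99.0
Σc'Δl = 327.3 kN/m; ΣN' = 786.5 kN/m; ΣW sinα = 444.2 kN/m
Resisting = 327.3 + 786.5·tan21.9° = 327.3 + 316.2 = 643.4 kN/m
FS = 643.4 / 444.2 = 1.448

FS = 1.45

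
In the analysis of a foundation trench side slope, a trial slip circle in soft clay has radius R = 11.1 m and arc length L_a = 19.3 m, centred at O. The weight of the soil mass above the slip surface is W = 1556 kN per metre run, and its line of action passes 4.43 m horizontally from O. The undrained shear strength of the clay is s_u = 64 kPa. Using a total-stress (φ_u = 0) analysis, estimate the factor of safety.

Taking moments about the centre O, the resisting moment is provided by the undrained shear strength acting along the arc:
M_R = s_u·L_a·R = 64·19.30·11.1 = 13710.7 kN·m/m
M_D = W·d = 1556·4.43 = 6893.1 kN·m/m
FS = M_R / M_D = 13710.7 / 6893.1 = 1.989

FS = 1.99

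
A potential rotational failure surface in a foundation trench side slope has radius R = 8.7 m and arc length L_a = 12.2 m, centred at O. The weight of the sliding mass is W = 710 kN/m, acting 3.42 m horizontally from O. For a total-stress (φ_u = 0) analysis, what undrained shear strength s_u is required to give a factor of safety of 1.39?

s_u = 31.8 kPa

FS = s_u·L_a·R / (W·d), so s_u = FS·W·d / (L_a·R).
s_u = 1.39·710·3.42 / (12.20·8.7) = 3375.2 / 106.14 = 31.80 kPa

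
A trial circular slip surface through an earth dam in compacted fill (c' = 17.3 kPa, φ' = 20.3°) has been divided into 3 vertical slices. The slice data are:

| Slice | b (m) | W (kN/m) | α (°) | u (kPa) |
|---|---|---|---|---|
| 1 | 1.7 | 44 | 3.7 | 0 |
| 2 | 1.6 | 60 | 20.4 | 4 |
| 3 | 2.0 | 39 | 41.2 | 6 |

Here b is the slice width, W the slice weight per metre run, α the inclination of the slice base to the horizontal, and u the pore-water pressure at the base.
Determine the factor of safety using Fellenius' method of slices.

Ordinary method of slices: FS = Σ[c'·Δl_i + (W_i cosα_i − u_i·Δl_i)·tanφ'] / Σ W_i sinα_i, with Δl_i = b_i / cosα_i.
Slice 1: Δl = 1.7/cos3.7° = 1.704 m; N'_1 = 44·cos3.7° − 0·1.704 = 43.9; c'Δl = 29.47; W sinα = 2.8
Slice 2: Δl = 1.6/cos20.4° = 1.707 m; N'_2 = 60·cos20.4° − 4·1.707 = 49.4; c'Δl = 29.53; W sinα = 20.9
Slice 3: Δl = 2.0/cos41.2° = 2.658 m; N'_3 = 39·cos41.2° − 6·2.658 = 13.4; c'Δl = 45.99; W sinα = 25.7
Σc'Δl = 105.0 kN/m; ΣN' = 106.7 kN/m; ΣW sinα = 49.4 kN/m
Resisting = 105.0 + 106.7·tan20.3° = 105.0 + 39.5 = 144.5 kN/m
FS = 144.5 / 49.4 = 2.922

FS = 2.92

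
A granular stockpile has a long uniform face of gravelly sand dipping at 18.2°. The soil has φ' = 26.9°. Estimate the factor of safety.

For a dry cohesionless infinite slope the factor of safety is FS = tanφ' / tanβ.
FS = tan26.9° / tan18.2° = 0.5073 / 0.3288 = 1.543

FS = 1.54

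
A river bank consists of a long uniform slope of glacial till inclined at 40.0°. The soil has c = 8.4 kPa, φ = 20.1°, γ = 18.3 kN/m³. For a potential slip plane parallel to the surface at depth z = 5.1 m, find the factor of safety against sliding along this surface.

FS = 0.62

For an infinite slope with a slip plane parallel to the surface (no pore pressure): FS = [c + γz cos²β tanφ] / [γz sinβ cosβ].
γz = 18.3·5.1 = 93.33 kN/m²
Numerator = 8.4 + 93.33·cos²40.0°·tan20.1° = 8.4 + 93.33·0.5868·0.3659 = 28.442 kPa
Denominator = 93.33·sin40.0°·cos40.0° = 93.33·0.6428·0.7660 = 45.956 kPa
FS = 28.442 / 45.956 = 0.619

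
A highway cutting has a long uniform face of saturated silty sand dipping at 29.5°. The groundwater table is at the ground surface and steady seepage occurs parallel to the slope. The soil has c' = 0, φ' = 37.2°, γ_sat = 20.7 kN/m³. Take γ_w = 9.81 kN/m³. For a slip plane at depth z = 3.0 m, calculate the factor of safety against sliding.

FS = 0.71

With seepage parallel to the slope and the water table at the surface, the effective normal stress on the slip plane uses the buoyant unit weight γ' = γ_sat − γ_w while the driving shear stress uses γ_sat:
FS = [c' + γ' z cos²β tanφ'] / [γ_sat z sinβ cosβ]
(For c' = 0 this reduces to FS = (γ'/γ_sat)·tanφ'/tanβ.)
γ' = 20.7 − 9.81 = 10.89 kN/m³
Numerator = 0.0 + 10.89·3.0·cos²29.5°·tan37.2° = 0.0 + 10.89·3.0·0.7575·0.7590 = 18.785 kPa
Denominator = 20.7·3.0·sin29.5°·cos29.5° = 20.7·3.0·0.4924·0.8704 = 26.615 kPa
FS = 18.785 / 26.615 = 0.706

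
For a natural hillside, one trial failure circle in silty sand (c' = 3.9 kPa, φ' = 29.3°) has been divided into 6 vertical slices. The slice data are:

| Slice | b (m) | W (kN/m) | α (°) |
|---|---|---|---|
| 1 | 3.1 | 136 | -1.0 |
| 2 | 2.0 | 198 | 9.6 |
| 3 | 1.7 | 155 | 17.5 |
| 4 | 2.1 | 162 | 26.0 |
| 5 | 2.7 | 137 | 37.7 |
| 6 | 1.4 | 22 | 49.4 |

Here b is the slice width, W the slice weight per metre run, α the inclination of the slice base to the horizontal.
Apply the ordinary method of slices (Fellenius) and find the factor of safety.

Ordinary method of slices: FS = Σ[c'·Δl_i + (W_i cosα_i)·tanφ'] / Σ W_i sinα_i, with Δl_i = b_i / cosα_i.
Slice 1: Δl = 3.1/cos(-1.0°) = 3.100 m; N'_1 = 136·cos(-1.0°) = 136.0; c'Δl = 12.09; W sinα = -2.4
Slice 2: Δl = 2.0/cos9.6° = 2.028 m; N'_2 = 198·cos9.6° = 195.2; c'Δl = 7.91; W sinα = 33.0
Slice 3: Δl = 1.7/cos17.5° = 1.782 m; N'_3 = 155·cos17.5° = 147.8; c'Δl = 6.95; W sinα = 46.6
Slice 4: Δl = 2.1/cos26.0° = 2.336 m; N'_4 = 162·cos26.0° = 145.6; c'Δl = 9.11; W sinα = 71.0
Slice 5: Δl = 2.7/cos37.7° = 3.412 m; N'_5 = 137·cos37.7° = 108.4; c'Δl = 13.31; W sinα = 83.8
Slice 6: Δl = 1.4/cos49.4° = 2.151 m; N'_6 = 22·cos49.4° = 14.3; c'Δl = 8.39; W sinα = 16.7
Σc'Δl = 57.8 kN/m; ΣN' = 747.4 kN/m; ΣW sinα = 248.8 kN/m
Resisting = 57.8 + 747.4·tan29.3° = 57.8 + 419.4 = 477.2 kN/m
FS = 477.2 / 248.8 = 1.918

FS = 1.92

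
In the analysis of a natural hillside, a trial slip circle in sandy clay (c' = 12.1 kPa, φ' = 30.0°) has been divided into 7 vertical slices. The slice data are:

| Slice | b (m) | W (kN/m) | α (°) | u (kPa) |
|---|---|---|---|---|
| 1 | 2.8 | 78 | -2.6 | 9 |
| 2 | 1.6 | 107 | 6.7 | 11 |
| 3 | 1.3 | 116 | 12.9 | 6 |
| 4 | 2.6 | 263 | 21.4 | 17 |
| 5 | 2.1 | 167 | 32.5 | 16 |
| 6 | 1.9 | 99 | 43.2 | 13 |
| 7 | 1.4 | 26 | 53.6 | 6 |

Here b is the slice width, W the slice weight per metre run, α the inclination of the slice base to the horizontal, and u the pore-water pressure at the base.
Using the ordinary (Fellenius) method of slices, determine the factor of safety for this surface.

FS = 1.72

Ordinary method of slices: FS = Σ[c'·Δl_i + (W_i cosα_i − u_i·Δl_i)·tanφ'] / Σ W_i sinα_i, with Δl_i = b_i / cosα_i.
Slice 1: Δl = 2.8/cos(-2.6°) = 2.803 m; N'_1 = 78·cos(-2.6°) − 9·2.803 = 52.7; c'Δl = 33.91; W sinα = -3.5
Slice 2: Δl = 1.6/cos6.7° = 1.611 m; N'_2 = 107·cos6.7° − 11·1.611 = 88.5; c'Δl = 19.49; W sinα = 12.5
Slice 3: Δl = 1.3/cos12.9° = 1.334 m; N'_3 = 116·cos12.9° − 6·1.334 = 105.1; c'Δl = 16.14; W sinα = 25.9
Slice 4: Δl = 2.6/cos21.4° = 2.793 m; N'_4 = 263·cos21.4° − 17·2.793 = 197.4; c'Δl = 33.79; W sinα = 96.0
Slice 5: Δl = 2.1/cos32.5° = 2.490 m; N'_5 = 167·cos32.5° − 16·2.490 = 101.0; c'Δl = 30.13; W sinα = 89.7
Slice 6: Δl = 1.9/cos43.2° = 2.606 m; N'_6 = 99·cos43.2° − 13·2.606 = 38.3; c'Δl = 31.54; W sinα = 67.8
Slice 7: Δl = 1.4/cos53.6° = 2.359 m; N'_7 = 26·cos53.6° − 6·2.359 = 1.3; c'Δl = 28.55; W sinα = 20.9
Σc'Δl = 193.5 kN/m; ΣN' = 584.3 kN/m; ΣW sinα = 309.2 kN/m
Resisting = 193.5 + 584.3·tan30.0° = 193.5 + 337.3 = 530.9 kN/m
FS = 530.9 / 309.2 = 1.717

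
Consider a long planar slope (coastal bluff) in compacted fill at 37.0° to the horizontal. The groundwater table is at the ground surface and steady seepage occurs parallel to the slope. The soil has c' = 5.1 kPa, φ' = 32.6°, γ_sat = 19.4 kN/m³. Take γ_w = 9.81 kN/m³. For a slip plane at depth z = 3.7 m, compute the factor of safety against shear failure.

FS = 0.57

With seepage parallel to the slope and the water table at the surface, the effective normal stress on the slip plane uses the buoyant unit weight γ' = γ_sat − γ_w while the driving shear stress uses γ_sat:
FS = [c' + γ' z cos²β tanφ'] / [γ_sat z sinβ cosβ]
γ' = 19.4 − 9.81 = 9.59 kN/m³
Numerator = 5.1 + 9.59·3.7·cos²37.0°·tan32.6° = 5.1 + 9.59·3.7·0.6378·0.6395 = 19.574 kPa
Denominator = 19.4·3.7·sin37.0°·cos37.0° = 19.4·3.7·0.6018·0.7986 = 34.500 kPa
FS = 19.574 / 34.500 = 0.567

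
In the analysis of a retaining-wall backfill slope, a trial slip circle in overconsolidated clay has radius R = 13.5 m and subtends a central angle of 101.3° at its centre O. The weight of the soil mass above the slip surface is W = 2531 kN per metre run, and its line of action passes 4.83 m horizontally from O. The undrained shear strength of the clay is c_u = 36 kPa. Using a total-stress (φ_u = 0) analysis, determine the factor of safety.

Taking moments about the centre O, the resisting moment is provided by the undrained shear strength acting along the arc:
Arc length L_a = R·θ = 13.5·(101.3°·π/180) = 13.5·1.7680 = 23.87 m
M_R = c_u·L_a·R = 36·23.87·13.5 = 11600.0 kN·m/m
M_D = W·d = 2531·4.83 = 12224.7 kN·m/m
FS = M_R / M_D = 11600.0 / 12224.7 = 0.949

FS = 0.95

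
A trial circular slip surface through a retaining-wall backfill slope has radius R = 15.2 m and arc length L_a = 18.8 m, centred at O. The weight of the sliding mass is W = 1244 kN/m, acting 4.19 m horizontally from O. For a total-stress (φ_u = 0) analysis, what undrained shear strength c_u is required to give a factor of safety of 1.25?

FS = c_u·L_a·R / (W·d), so c_u = FS·W·d / (L_a·R).
c_u = 1.25·1244·4.19 / (18.80·15.2) = 6515.5 / 285.76 = 22.80 kPa

c_u = 22.8 kPa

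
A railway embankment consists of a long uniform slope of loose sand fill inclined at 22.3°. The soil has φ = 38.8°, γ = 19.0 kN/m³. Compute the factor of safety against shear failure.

For a dry cohesionless infinite slope the factor of safety is FS = tanφ / tanβ.
FS = tan38.8° / tan22.3° = 0.8040 / 0.4101 = 1.960

FS = 1.96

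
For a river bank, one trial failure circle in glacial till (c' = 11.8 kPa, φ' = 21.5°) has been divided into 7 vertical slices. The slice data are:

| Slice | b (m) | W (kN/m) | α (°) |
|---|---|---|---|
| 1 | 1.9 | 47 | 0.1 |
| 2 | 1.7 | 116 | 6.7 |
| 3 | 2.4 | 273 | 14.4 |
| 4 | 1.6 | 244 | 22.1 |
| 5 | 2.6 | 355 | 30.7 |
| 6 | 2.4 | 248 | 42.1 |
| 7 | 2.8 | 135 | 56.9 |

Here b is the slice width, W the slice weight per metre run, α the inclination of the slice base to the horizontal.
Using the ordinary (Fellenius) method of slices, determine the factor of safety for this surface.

Ordinary method of slices: FS = Σ[c'·Δl_i + (W_i cosα_i)·tanφ'] / Σ W_i sinα_i, with Δl_i = b_i / cosα_i.
Slice 1: Δl = 1.9/cos0.1° = 1.900 m; N'_1 = 47·cos0.1° = 47.0; c'Δl = 22.42; W sinα = 0.1
Slice 2: Δl = 1.7/cos6.7° = 1.712 m; N'_2 = 116·cos6.7° = 115.2; c'Δl = 20.20; W sinα = 13.5
Slice 3: Δl = 2.4/cos14.4° = 2.478 m; N'_3 = 273·cos14.4° = 264.4; c'Δl = 29.24; W sinα = 67.9
Slice 4: Δl = 1.6/cos22.1° = 1.727 m; N'_4 = 244·cos22.1° = 226.1; c'Δl = 20.38; W sinα = 91.8
Slice 5: Δl = 2.6/cos30.7° = 3.024 m; N'_5 = 355·cos30.7° = 305.2; c'Δl = 35.68; W sinα = 181.2
Slice 6: Δl = 2.4/cos42.1° = 3.235 m; N'_6 = 248·cos42.1° = 184.0; c'Δl = 38.17; W sinα = 166.3
Slice 7: Δl = 2.8/cos56.9° = 5.127 m; N'_7 = 135·cos56.9° = 73.7; c'Δl = 60.50; W sinα = 113.1
Σc'Δl = 226.6 kN/m; ΣN' = 1215.7 kN/m; ΣW sinα = 633.9 kN/m
Resisting = 226.6 + 1215.7·tan21.5° = 226.6 + 478.9 = 705.5 kN/m
FS = 705.5 / 633.9 = 1.113

FS = 1.11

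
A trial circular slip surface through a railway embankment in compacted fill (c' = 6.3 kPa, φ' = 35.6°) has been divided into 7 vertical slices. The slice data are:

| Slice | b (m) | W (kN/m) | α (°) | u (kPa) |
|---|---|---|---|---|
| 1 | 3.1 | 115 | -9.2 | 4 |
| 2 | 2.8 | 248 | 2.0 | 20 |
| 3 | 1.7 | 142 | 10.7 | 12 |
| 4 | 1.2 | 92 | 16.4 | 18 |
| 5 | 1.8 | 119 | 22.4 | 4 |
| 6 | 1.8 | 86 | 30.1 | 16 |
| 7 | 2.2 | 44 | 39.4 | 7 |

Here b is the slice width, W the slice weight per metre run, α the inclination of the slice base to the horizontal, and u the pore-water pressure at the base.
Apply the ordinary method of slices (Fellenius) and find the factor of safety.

FS = 3.48

Ordinary method of slices: FS = Σ[c'·Δl_i + (W_i cosα_i − u_i·Δl_i)·tanφ'] / Σ W_i sinα_i, with Δl_i = b_i / cosα_i.
Slice 1: Δl = 3.1/cos(-9.2°) = 3.140 m; N'_1 = 115·cos(-9.2°) − 4·3.140 = 101.0; c'Δl = 19.78; W sinα = -18.4
Slice 2: Δl = 2.8/cos2.0° = 2.802 m; N'_2 = 248·cos2.0° − 20·2.802 = 191.8; c'Δl = 17.65; W sinα = 8.7
Slice 3: Δl = 1.7/cos10.7° = 1.730 m; N'_3 = 142·cos10.7° − 12·1.730 = 118.8; c'Δl = 10.90; W sinα = 26.4
Slice 4: Δl = 1.2/cos16.4° = 1.251 m; N'_4 = 92·cos16.4° − 18·1.251 = 65.7; c'Δl = 7.88; W sinα = 26.0
Slice 5: Δl = 1.8/cos22.4° = 1.947 m; N'_5 = 119·cos22.4° − 4·1.947 = 102.2; c'Δl = 12.27; W sinα = 45.3
Slice 6: Δl = 1.8/cos30.1° = 2.081 m; N'_6 = 86·cos30.1° − 16·2.081 = 41.1; c'Δl = 13.11; W sinα = 43.1
Slice 7: Δl = 2.2/cos39.4° = 2.847 m; N'_7 = 44·cos39.4° − 7·2.847 = 14.1; c'Δl = 17.94; W sinα = 27.9
Σc'Δl = 99.5 kN/m; ΣN' = 634.7 kN/m; ΣW sinα = 159.0 kN/m
Resisting = 99.5 + 634.7·tan35.6° = 99.5 + 454.4 = 553.9 kN/m
FS = 553.9 / 159.0 = 3.484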